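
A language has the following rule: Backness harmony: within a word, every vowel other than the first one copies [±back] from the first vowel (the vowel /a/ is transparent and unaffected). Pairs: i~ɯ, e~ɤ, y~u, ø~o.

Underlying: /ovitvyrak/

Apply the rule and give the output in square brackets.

/i/ harmonizes with /o/ ([+back]) → [ɯ]
/y/ harmonizes with /o/ ([+back]) → [u]

[ovɯtvurak]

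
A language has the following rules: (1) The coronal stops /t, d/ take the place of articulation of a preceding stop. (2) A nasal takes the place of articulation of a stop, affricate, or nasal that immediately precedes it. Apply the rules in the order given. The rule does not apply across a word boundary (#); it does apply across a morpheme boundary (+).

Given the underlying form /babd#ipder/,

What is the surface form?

Rule 1: /d/ after /b/ (labial) → [b]
Rule 1: /d/ after /p/ (labial) → [b]
After rule 1: babb#ipber
Rule 2: no segment meets the rule's conditions; no change.

[babb#ipber]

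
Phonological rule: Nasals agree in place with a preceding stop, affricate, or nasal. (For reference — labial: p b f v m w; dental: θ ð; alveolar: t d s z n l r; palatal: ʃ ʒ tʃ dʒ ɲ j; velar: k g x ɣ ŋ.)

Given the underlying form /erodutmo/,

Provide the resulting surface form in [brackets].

/m/ after /t/ (alveolar) → [n]

[erodutno]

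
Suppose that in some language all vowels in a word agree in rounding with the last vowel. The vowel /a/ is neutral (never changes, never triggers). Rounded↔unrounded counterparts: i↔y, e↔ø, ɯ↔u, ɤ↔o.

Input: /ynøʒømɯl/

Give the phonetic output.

/y/ harmonizes with /ɯ/ ([-round]) → [i]
/ø/ harmonizes with /ɯ/ ([-round]) → [e]
/ø/ harmonizes with /ɯ/ ([-round]) → [e]

[ineʒemɯl]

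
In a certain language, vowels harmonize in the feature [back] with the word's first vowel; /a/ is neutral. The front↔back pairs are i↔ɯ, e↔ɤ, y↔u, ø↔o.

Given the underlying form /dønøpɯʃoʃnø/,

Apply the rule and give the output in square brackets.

[dønøpiʃøʃnø]

/ɯ/ harmonizes with /ø/ ([-back]) → [i]
/o/ harmonizes with /ø/ ([-back]) → [ø]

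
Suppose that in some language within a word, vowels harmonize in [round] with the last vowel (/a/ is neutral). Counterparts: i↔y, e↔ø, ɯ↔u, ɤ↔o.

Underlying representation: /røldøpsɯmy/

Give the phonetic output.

[røldøpsumy]

/ɯ/ harmonizes with /y/ ([+round]) → [u]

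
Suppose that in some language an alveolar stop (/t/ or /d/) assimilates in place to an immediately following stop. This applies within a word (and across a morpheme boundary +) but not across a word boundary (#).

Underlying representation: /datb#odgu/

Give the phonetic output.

[dapb#oggu]

/t/ before /b/ (labial) → [p]
/d/ before /g/ (velar) → [g]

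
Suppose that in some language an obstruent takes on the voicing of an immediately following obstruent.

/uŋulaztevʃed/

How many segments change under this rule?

/z/ before /t/ (voiceless) → [s]
/v/ before /ʃ/ (voiceless) → [f]
2 segments change.

2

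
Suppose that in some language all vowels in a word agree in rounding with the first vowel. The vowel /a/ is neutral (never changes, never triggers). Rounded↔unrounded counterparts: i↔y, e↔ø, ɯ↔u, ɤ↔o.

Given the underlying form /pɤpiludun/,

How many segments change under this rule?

2

/u/ harmonizes with /ɤ/ ([-round]) → [ɯ]
/u/ harmonizes with /ɤ/ ([-round]) → [ɯ]
2 segments change.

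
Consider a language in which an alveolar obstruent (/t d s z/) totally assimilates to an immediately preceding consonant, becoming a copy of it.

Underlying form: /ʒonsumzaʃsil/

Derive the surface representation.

/s/ after /n/ → [n] (total assimilation)
/z/ after /m/ → [m] (total assimilation)
/s/ after /ʃ/ → [ʃ] (total assimilation)

[ʒonnummaʃʃil]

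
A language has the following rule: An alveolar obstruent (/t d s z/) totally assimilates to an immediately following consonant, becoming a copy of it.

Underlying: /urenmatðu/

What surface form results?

[urenmaððu]

/t/ before /ð/ → [ð] (total assimilation)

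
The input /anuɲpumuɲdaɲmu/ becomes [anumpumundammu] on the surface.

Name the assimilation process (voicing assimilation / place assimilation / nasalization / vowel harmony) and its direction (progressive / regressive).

/ɲ/→[m] /ɲ/→[n] /ɲ/→[m].
Each target copies a feature from the following segment, so the direction is regressive.

place assimilation, regressive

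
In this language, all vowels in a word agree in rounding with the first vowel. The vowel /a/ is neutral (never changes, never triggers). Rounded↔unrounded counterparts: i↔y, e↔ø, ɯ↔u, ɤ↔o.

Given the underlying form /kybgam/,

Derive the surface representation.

no segment meets the rule's conditions; no change.

[kybgam]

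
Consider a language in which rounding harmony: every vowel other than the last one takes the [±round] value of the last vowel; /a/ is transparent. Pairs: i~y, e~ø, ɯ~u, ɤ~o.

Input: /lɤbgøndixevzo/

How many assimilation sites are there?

/ɤ/ harmonizes with /o/ ([+round]) → [o]
/i/ harmonizes with /o/ ([+round]) → [y]
/e/ harmonizes with /o/ ([+round]) → [ø]
3 segments change.

3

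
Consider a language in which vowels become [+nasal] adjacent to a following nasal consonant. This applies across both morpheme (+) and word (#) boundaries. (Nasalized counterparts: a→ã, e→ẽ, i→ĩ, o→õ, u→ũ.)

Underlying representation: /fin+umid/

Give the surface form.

[fĩn+ũmid]

/i/ before nasal /n/ → [ĩ]
/u/ before nasal /m/ → [ũ]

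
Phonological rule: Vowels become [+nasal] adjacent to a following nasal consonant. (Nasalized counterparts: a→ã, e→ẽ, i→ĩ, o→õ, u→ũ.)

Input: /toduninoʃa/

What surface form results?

/u/ before nasal /n/ → [ũ]
/i/ before nasal /n/ → [ĩ]

[todũnĩnoʃa]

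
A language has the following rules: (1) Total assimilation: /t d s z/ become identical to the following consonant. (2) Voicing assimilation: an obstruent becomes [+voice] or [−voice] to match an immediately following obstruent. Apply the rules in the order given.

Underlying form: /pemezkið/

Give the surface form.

Rule 1: /z/ before /k/ → [k] (total assimilation)
After rule 1: pemekkið
Rule 2: no segment meets the rule's conditions; no change.

[pemekkið]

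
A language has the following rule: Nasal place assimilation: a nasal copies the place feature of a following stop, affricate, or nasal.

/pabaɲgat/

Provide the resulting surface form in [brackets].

[pabaŋgat]

/ɲ/ before /g/ (velar) → [ŋ]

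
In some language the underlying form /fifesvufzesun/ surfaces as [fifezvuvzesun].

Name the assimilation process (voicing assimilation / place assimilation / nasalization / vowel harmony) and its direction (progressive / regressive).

voicing assimilation, regressive

/s/→[z] /f/→[v].
Each target copies a feature from the following segment, so the direction is regressive.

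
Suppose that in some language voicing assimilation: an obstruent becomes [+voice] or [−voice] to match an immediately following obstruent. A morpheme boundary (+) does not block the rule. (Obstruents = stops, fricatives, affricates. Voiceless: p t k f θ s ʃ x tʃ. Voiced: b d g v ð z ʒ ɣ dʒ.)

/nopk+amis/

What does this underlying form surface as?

[nopk+amis]

no segment meets the rule's conditions; no change.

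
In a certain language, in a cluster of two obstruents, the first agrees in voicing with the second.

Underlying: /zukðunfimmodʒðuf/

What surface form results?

/k/ before /ð/ (voiced) → [g]

[zugðunfimmodʒðuf]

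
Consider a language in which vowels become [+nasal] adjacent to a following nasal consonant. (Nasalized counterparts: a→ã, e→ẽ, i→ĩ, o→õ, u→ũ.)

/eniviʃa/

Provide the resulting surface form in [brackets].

[ẽniviʃa]

/e/ before nasal /n/ → [ẽ]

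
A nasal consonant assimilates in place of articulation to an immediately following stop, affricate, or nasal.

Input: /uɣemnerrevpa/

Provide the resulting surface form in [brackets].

[uɣennerrevpa]

/m/ before /n/ (alveolar) → [n]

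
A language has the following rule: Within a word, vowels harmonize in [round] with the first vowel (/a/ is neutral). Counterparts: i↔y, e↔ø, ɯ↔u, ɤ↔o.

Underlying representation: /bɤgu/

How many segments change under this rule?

1

/u/ harmonizes with /ɤ/ ([-round]) → [ɯ]
1 segment changes.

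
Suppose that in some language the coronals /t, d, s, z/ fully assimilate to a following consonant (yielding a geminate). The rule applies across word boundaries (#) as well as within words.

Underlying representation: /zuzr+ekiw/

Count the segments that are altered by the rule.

/z/ before /r/ → [r] (total assimilation)
1 segment changes.

1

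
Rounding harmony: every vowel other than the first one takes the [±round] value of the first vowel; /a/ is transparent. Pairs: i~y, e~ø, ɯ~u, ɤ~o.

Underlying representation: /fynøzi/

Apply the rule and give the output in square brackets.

/i/ harmonizes with /y/ ([+round]) → [y]

[fynøzy]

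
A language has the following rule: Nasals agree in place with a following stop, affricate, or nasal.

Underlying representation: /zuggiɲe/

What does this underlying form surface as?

no segment meets the rule's conditions; no change.

[zuggiɲe]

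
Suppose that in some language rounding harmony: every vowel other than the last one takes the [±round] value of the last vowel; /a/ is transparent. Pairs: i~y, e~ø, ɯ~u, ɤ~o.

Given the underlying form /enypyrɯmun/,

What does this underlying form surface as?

[ønypyrumun]

/e/ harmonizes with /u/ ([+round]) → [ø]
/ɯ/ harmonizes with /u/ ([+round]) → [u]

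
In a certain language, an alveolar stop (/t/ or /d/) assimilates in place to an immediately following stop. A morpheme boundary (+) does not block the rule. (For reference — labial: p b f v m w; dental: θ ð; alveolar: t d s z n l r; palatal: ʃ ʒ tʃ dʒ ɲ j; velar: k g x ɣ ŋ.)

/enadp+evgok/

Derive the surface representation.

[enabp+evgok]

/d/ before /p/ (labial) → [b]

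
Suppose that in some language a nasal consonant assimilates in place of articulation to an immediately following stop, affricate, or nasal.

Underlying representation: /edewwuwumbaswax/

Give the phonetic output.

no segment meets the rule's conditions; no change.

[edewwuwumbaswax]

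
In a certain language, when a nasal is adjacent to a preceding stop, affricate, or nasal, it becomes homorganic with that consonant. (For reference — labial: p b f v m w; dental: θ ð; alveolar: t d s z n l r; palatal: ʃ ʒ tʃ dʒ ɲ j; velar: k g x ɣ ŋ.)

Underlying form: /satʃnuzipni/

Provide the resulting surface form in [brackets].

[satʃɲuzipmi]

/n/ after /tʃ/ (palatal) → [ɲ]
/n/ after /p/ (labial) → [m]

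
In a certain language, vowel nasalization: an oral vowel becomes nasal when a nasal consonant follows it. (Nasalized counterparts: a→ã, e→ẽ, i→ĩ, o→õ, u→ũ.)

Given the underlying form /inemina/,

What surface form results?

/i/ before nasal /n/ → [ĩ]
/e/ before nasal /m/ → [ẽ]
/i/ before nasal /n/ → [ĩ]

[ĩnẽmĩna]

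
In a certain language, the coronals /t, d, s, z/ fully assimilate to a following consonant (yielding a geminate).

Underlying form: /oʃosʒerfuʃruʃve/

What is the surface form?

/s/ before /ʒ/ → [ʒ] (total assimilation)

[oʃoʒʒerfuʃruʃve]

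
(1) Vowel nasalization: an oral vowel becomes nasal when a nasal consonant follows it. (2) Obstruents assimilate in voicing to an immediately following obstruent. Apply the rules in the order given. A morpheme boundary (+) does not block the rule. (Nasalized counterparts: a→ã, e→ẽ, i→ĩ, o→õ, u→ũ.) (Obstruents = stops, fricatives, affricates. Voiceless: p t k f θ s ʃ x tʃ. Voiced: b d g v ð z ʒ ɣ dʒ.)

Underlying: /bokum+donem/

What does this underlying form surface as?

Rule 1: /u/ before nasal /m/ → [ũ]
Rule 1: /o/ before nasal /n/ → [õ]
Rule 1: /e/ before nasal /m/ → [ẽ]
After rule 1: bokũm+dõnẽm
Rule 2: no segment meets the rule's conditions; no change.

[bokũm+dõnẽm]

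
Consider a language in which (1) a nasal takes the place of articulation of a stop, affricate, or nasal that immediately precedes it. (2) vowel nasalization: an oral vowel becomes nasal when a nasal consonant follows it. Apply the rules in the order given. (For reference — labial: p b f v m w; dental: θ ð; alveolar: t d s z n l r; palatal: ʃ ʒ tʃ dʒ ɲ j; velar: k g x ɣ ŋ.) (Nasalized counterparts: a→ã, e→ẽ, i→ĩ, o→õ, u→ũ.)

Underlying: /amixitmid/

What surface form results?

Rule 1: /m/ after /t/ (alveolar) → [n]
After rule 1: amixitnid
Rule 2: /a/ before nasal /m/ → [ã]

[ãmixitnid]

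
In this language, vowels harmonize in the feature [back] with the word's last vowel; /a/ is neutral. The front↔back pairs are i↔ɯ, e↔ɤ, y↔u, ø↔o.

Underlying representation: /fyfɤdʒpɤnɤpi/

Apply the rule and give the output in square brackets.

[fyfedʒpenepi]

/ɤ/ harmonizes with /i/ ([-back]) → [e]
/ɤ/ harmonizes with /i/ ([-back]) → [e]
/ɤ/ harmonizes with /i/ ([-back]) → [e]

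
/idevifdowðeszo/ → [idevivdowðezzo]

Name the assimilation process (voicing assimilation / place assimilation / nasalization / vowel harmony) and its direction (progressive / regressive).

/f/→[v] /s/→[z].
Each target copies a feature from the following segment, so the direction is regressive.

voicing assimilation, regressive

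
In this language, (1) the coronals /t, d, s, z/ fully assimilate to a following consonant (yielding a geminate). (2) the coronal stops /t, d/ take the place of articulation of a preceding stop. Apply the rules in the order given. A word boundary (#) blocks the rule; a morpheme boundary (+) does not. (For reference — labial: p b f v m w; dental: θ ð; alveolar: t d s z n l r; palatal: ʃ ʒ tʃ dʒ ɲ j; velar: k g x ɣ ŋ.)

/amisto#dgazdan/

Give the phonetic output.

[amitto#ggaddan]

Rule 1: /s/ before /t/ → [t] (total assimilation)
Rule 1: /d/ before /g/ → [g] (total assimilation)
Rule 1: /z/ before /d/ → [d] (total assimilation)
After rule 1: amitto#ggaddan
Rule 2: no segment meets the rule's conditions; no change.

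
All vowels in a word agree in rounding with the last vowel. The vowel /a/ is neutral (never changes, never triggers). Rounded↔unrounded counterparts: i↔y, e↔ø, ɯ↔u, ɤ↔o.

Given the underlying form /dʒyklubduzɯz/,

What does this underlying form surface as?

/y/ harmonizes with /ɯ/ ([-round]) → [i]
/u/ harmonizes with /ɯ/ ([-round]) → [ɯ]
/u/ harmonizes with /ɯ/ ([-round]) → [ɯ]

[dʒiklɯbdɯzɯz]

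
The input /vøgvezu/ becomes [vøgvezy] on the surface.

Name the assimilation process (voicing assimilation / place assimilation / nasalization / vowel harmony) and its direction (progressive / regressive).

/u/→[y].
Vowels agree with the first vowel, so the harmony is progressive.

vowel harmony, progressive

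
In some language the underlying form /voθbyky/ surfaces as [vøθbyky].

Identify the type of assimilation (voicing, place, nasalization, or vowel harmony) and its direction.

/o/→[ø].
Vowels agree with the last vowel, so the harmony is regressive.

vowel harmony, regressive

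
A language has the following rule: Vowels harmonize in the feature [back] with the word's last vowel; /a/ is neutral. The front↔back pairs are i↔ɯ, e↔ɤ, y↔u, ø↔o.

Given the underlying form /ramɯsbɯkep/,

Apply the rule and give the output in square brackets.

[ramisbikep]

/ɯ/ harmonizes with /e/ ([-back]) → [i]
/ɯ/ harmonizes with /e/ ([-back]) → [i]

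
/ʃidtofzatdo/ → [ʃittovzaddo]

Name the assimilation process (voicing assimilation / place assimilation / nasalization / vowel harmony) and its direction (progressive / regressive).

/d/→[t] /f/→[v] /t/→[d].
Each target copies a feature from the following segment, so the direction is regressive.

voicing assimilation, regressive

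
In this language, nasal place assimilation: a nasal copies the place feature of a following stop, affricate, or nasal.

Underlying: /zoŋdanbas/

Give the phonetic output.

[zondambas]

/ŋ/ before /d/ (alveolar) → [n]
/n/ before /b/ (labial) → [m]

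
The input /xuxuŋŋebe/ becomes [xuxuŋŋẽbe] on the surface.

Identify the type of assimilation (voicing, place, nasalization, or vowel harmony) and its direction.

/e/→[ẽ].
Each target copies a feature from the preceding segment, so the direction is progressive.

nasalization, progressive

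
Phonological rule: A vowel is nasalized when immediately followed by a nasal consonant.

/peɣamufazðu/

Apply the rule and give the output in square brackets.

/a/ before nasal /m/ → [ã]

[peɣãmufazðu]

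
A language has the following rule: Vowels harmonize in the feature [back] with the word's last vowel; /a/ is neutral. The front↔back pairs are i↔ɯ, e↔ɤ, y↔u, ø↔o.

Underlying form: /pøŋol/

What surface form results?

[poŋol]

/ø/ harmonizes with /o/ ([+back]) → [o]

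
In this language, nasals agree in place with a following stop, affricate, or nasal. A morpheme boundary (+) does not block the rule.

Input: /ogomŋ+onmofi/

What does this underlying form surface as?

[ogoŋŋ+ommofi]

/m/ before /ŋ/ (velar) → [ŋ]
/n/ before /m/ (labial) → [m]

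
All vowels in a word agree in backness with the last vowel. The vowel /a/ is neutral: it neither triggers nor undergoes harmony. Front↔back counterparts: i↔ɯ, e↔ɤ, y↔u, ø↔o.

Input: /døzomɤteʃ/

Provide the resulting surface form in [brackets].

[døzømeteʃ]

/o/ harmonizes with /e/ ([-back]) → [ø]
/ɤ/ harmonizes with /e/ ([-back]) → [e]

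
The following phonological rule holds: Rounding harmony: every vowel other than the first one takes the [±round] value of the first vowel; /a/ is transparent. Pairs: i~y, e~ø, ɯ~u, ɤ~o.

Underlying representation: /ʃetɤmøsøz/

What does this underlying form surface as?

/ø/ harmonizes with /e/ ([-round]) → [e]
/ø/ harmonizes with /e/ ([-round]) → [e]

[ʃetɤmesez]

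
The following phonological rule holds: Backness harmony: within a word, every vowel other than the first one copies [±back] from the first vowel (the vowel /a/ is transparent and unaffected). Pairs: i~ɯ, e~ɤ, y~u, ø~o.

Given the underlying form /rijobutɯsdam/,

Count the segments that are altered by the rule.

/o/ harmonizes with /i/ ([-back]) → [ø]
/u/ harmonizes with /i/ ([-back]) → [y]
/ɯ/ harmonizes with /i/ ([-back]) → [i]
3 segments change.

3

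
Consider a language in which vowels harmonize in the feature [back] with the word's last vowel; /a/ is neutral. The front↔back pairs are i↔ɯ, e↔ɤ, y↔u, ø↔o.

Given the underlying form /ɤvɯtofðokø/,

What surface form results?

/ɤ/ harmonizes with /ø/ ([-back]) → [e]
/ɯ/ harmonizes with /ø/ ([-back]) → [i]
/o/ harmonizes with /ø/ ([-back]) → [ø]
/o/ harmonizes with /ø/ ([-back]) → [ø]

[evitøfðøkø]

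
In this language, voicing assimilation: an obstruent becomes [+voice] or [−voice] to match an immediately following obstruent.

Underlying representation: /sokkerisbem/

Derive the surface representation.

/s/ before /b/ (voiced) → [z]

[sokkerizbem]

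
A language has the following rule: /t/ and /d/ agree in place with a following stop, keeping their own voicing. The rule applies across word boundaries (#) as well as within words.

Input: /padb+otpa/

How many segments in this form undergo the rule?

/d/ before /b/ (labial) → [b]
/t/ before /p/ (labial) → [p]
2 segments change.

2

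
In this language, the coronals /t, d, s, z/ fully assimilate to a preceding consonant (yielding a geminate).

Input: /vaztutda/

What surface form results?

[vazzutta]

/t/ after /z/ → [z] (total assimilation)
/d/ after /t/ → [t] (total assimilation)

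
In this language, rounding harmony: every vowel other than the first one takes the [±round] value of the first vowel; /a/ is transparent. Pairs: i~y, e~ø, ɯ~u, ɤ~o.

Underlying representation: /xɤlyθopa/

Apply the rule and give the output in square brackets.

[xɤliθɤpa]

/y/ harmonizes with /ɤ/ ([-round]) → [i]
/o/ harmonizes with /ɤ/ ([-round]) → [ɤ]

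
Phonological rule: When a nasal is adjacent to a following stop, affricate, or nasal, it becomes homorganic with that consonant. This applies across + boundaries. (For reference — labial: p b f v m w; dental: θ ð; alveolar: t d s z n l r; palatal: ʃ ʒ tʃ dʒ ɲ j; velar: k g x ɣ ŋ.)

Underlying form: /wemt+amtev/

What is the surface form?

/m/ before /t/ (alveolar) → [n]
/m/ before /t/ (alveolar) → [n]

[went+antev]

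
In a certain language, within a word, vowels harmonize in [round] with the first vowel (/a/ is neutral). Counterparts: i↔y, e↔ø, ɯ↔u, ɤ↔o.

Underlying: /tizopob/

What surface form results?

/o/ harmonizes with /i/ ([-round]) → [ɤ]
/o/ harmonizes with /i/ ([-round]) → [ɤ]

[tizɤpɤb]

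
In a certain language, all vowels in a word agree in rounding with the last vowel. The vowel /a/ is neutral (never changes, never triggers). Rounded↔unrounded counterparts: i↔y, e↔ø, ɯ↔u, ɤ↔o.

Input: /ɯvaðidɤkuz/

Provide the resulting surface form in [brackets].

[uvaðydokuz]

/ɯ/ harmonizes with /u/ ([+round]) → [u]
/i/ harmonizes with /u/ ([+round]) → [y]
/ɤ/ harmonizes with /u/ ([+round]) → [o]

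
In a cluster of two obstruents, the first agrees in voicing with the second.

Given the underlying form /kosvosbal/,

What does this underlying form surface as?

[kozvozbal]

/s/ before /v/ (voiced) → [z]
/s/ before /b/ (voiced) → [z]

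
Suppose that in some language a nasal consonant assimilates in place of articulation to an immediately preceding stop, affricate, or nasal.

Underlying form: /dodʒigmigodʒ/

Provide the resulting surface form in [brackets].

/m/ after /g/ (velar) → [ŋ]

[dodʒigŋigodʒ]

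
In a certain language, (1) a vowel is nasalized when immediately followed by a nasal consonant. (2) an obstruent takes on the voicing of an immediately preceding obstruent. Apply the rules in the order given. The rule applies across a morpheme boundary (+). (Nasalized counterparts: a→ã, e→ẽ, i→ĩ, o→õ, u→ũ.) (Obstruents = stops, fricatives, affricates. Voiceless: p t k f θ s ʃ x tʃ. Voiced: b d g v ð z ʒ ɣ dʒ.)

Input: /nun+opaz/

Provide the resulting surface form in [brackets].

[nũn+opaz]

Rule 1: /u/ before nasal /n/ → [ũ]
After rule 1: nũn+opaz
Rule 2: no segment meets the rule's conditions; no change.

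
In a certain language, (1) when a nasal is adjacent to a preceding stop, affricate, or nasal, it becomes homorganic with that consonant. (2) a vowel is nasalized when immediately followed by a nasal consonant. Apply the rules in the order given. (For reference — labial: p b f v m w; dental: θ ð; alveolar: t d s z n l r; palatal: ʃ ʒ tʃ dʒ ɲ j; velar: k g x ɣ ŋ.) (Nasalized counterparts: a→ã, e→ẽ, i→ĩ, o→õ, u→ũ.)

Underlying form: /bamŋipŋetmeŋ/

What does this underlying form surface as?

[bãmmipmetnẽŋ]

Rule 1: /ŋ/ after /m/ (labial) → [m]
Rule 1: /ŋ/ after /p/ (labial) → [m]
Rule 1: /m/ after /t/ (alveolar) → [n]
After rule 1: bammipmetneŋ
Rule 2: /a/ before nasal /m/ → [ã]
Rule 2: /e/ before nasal /ŋ/ → [ẽ]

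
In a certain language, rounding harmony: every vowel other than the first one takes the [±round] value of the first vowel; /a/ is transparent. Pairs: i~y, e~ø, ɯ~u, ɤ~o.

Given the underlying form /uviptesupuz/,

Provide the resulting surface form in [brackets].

[uvyptøsupuz]

/i/ harmonizes with /u/ ([+round]) → [y]
/e/ harmonizes with /u/ ([+round]) → [ø]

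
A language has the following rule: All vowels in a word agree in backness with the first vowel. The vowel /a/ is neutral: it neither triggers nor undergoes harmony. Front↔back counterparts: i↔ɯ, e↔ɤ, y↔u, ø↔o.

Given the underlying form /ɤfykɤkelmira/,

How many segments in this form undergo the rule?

3

/y/ harmonizes with /ɤ/ ([+back]) → [u]
/e/ harmonizes with /ɤ/ ([+back]) → [ɤ]
/i/ harmonizes with /ɤ/ ([+back]) → [ɯ]
3 segments change.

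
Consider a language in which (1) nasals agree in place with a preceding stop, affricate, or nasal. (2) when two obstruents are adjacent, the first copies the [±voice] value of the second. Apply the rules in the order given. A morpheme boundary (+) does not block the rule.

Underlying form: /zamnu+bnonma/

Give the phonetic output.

[zammu+bmonna]

Rule 1: /n/ after /m/ (labial) → [m]
Rule 1: /n/ after /b/ (labial) → [m]
Rule 1: /m/ after /n/ (alveolar) → [n]
After rule 1: zammu+bmonna
Rule 2: no segment meets the rule's conditions; no change.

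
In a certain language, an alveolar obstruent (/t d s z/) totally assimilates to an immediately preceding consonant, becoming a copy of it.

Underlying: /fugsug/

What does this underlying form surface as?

[fuggug]

/s/ after /g/ → [g] (total assimilation)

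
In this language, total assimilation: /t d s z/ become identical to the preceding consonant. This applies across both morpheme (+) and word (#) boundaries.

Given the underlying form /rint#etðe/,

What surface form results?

/t/ after /n/ → [n] (total assimilation)

[rinn#etðe]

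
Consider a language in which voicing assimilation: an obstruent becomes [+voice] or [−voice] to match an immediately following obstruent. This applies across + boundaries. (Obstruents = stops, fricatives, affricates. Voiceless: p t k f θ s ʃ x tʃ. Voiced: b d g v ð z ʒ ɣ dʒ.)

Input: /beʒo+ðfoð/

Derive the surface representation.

[beʒo+θfoð]

/ð/ before /f/ (voiceless) → [θ]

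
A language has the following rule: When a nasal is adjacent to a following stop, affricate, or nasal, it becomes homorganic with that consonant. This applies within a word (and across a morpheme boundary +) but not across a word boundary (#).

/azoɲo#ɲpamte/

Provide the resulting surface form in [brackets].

[azoɲo#mpante]

/ɲ/ before /p/ (labial) → [m]
/m/ before /t/ (alveolar) → [n]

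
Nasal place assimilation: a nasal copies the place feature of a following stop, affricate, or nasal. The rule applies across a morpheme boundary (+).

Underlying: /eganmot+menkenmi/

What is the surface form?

/n/ before /m/ (labial) → [m]
/n/ before /k/ (velar) → [ŋ]
/n/ before /m/ (labial) → [m]

[egammot+meŋkemmi]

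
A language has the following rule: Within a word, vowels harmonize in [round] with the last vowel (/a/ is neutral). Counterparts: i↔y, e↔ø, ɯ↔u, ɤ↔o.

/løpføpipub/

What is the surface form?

/i/ harmonizes with /u/ ([+round]) → [y]

[løpføpypub]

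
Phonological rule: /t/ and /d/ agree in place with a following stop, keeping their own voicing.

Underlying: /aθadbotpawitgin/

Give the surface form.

/d/ before /b/ (labial) → [b]
/t/ before /p/ (labial) → [p]
/t/ before /g/ (velar) → [k]

[aθabboppawikgin]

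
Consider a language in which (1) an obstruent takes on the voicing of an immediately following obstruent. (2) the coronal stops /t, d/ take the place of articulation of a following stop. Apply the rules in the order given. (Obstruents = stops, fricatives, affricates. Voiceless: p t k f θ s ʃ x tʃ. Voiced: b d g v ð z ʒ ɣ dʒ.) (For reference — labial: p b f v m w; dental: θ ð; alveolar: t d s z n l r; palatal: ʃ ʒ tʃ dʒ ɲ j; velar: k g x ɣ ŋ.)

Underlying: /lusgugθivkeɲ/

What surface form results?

[luzgukθifkeɲ]

Rule 1: /s/ before /g/ (voiced) → [z]
Rule 1: /g/ before /θ/ (voiceless) → [k]
Rule 1: /v/ before /k/ (voiceless) → [f]
After rule 1: luzgukθifkeɲ
Rule 2: no segment meets the rule's conditions; no change.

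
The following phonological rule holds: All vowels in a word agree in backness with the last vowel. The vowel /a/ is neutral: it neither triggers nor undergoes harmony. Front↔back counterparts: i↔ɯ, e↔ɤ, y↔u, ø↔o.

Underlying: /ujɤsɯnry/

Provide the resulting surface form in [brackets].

/u/ harmonizes with /y/ ([-back]) → [y]
/ɤ/ harmonizes with /y/ ([-back]) → [e]
/ɯ/ harmonizes with /y/ ([-back]) → [i]

[yjesinry]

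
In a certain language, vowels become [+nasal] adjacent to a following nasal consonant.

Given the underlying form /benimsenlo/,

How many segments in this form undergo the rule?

3

/e/ before nasal /n/ → [ẽ]
/i/ before nasal /m/ → [ĩ]
/e/ before nasal /n/ → [ẽ]
3 segments change.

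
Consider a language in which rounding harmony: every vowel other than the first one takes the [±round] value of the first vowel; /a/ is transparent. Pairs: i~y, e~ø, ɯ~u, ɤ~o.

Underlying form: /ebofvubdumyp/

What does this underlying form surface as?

/o/ harmonizes with /e/ ([-round]) → [ɤ]
/u/ harmonizes with /e/ ([-round]) → [ɯ]
/u/ harmonizes with /e/ ([-round]) → [ɯ]
/y/ harmonizes with /e/ ([-round]) → [i]

[ebɤfvɯbdɯmip]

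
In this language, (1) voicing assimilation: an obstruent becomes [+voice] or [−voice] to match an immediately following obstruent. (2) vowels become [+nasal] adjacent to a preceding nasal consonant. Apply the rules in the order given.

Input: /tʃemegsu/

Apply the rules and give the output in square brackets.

[tʃemẽksu]

Rule 1: /g/ before /s/ (voiceless) → [k]
After rule 1: tʃemeksu
Rule 2: /e/ after nasal /m/ → [ẽ]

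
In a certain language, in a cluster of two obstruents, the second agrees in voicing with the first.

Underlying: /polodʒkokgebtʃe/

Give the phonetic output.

/k/ after /dʒ/ (voiced) → [g]
/g/ after /k/ (voiceless) → [k]
/tʃ/ after /b/ (voiced) → [dʒ]

[polodʒgokkebdʒe]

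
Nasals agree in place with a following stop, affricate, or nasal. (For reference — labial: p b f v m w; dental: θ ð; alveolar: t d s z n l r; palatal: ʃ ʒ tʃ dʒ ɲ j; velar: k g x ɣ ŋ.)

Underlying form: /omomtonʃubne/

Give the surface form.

[omontonʃubne]

/m/ before /t/ (alveolar) → [n]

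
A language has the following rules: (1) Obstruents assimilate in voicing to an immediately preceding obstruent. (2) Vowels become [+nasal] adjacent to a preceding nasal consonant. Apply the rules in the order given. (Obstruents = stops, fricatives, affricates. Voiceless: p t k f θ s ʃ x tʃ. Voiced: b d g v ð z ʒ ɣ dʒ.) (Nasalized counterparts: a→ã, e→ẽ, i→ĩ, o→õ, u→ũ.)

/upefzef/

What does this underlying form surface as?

Rule 1: /z/ after /f/ (voiceless) → [s]
After rule 1: upefsef
Rule 2: no segment meets the rule's conditions; no change.

[upefsef]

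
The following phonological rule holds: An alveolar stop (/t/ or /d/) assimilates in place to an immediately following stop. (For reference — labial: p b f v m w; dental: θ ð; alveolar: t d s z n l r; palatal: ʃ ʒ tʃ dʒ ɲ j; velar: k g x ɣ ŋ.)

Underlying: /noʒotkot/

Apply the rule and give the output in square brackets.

[noʒokkot]

/t/ before /k/ (velar) → [k]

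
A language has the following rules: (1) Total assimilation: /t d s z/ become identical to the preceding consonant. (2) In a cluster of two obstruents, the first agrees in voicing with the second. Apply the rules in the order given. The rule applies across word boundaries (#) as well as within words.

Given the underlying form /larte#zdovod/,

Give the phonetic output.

Rule 1: /t/ after /r/ → [r] (total assimilation)
Rule 1: /d/ after /z/ → [z] (total assimilation)
After rule 1: larre#zzovod
Rule 2: no segment meets the rule's conditions; no change.

[larre#zzovod]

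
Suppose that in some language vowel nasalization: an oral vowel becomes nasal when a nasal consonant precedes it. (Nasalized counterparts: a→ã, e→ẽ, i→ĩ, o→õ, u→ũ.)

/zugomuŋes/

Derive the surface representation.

/u/ after nasal /m/ → [ũ]
/e/ after nasal /ŋ/ → [ẽ]

[zugomũŋẽs]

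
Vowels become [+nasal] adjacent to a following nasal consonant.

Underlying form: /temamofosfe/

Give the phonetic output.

/e/ before nasal /m/ → [ẽ]
/a/ before nasal /m/ → [ã]

[tẽmãmofosfe]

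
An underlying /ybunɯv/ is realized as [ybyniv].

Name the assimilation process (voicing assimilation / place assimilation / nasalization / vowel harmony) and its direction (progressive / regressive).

/u/→[y] /ɯ/→[i].
Vowels agree with the first vowel, so the harmony is progressive.

vowel harmony, progressive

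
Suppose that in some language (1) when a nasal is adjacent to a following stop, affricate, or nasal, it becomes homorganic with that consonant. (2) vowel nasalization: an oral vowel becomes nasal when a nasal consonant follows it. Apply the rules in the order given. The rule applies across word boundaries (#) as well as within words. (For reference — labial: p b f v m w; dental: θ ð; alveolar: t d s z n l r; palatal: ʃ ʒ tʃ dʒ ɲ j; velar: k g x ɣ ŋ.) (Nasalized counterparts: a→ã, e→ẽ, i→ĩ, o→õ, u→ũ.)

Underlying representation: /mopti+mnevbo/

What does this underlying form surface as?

[moptĩ+nnevbo]

Rule 1: /m/ before /n/ (alveolar) → [n]
After rule 1: mopti+nnevbo
Rule 2: /i/ before nasal /n/ → [ĩ]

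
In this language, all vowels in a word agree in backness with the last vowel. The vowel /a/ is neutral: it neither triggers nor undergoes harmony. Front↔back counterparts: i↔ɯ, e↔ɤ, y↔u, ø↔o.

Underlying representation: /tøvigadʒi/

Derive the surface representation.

[tøvigadʒi]

no segment meets the rule's conditions; no change.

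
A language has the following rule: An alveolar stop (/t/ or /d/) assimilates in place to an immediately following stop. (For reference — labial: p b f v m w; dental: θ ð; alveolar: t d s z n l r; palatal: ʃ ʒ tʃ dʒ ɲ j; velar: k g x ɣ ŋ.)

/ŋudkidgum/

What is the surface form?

[ŋugkiggum]

/d/ before /k/ (velar) → [g]
/d/ before /g/ (velar) → [g]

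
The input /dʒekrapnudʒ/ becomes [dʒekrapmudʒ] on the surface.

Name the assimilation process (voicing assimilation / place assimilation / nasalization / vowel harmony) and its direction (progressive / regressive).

place assimilation, progressive

/n/→[m].
Each target copies a feature from the preceding segment, so the direction is progressive.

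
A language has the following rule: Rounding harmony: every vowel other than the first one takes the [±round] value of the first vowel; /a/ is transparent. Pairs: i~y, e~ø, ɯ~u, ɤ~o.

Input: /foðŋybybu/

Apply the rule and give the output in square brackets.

no segment meets the rule's conditions; no change.

[foðŋybybu]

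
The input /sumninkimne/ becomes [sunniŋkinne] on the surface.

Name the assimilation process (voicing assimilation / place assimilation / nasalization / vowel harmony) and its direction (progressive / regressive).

/m/→[n] /n/→[ŋ] /m/→[n].
Each target copies a feature from the following segment, so the direction is regressive.

place assimilation, regressive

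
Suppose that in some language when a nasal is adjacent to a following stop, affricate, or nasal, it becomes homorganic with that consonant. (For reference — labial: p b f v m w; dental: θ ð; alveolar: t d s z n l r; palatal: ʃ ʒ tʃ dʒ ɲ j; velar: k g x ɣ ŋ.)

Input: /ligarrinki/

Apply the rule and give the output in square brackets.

[ligarriŋki]

/n/ before /k/ (velar) → [ŋ]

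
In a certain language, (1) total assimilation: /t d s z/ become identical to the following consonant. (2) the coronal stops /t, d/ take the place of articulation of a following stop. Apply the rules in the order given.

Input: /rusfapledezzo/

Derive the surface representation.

Rule 1: /s/ before /f/ → [f] (total assimilation)
After rule 1: ruffapledezzo
Rule 2: no segment meets the rule's conditions; no change.

[ruffapledezzo]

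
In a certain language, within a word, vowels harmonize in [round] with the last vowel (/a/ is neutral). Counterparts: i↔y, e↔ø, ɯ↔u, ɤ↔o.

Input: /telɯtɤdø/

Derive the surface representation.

/e/ harmonizes with /ø/ ([+round]) → [ø]
/ɯ/ harmonizes with /ø/ ([+round]) → [u]
/ɤ/ harmonizes with /ø/ ([+round]) → [o]

[tølutodø]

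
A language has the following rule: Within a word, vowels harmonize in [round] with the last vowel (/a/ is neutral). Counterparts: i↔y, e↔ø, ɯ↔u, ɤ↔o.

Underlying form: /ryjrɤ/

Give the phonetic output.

/y/ harmonizes with /ɤ/ ([-round]) → [i]

[rijrɤ]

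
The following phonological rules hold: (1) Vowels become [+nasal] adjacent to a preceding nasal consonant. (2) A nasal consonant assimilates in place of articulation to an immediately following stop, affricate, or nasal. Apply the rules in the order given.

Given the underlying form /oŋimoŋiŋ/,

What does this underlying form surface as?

[oŋĩmõŋĩŋ]

Rule 1: /i/ after nasal /ŋ/ → [ĩ]
Rule 1: /o/ after nasal /m/ → [õ]
Rule 1: /i/ after nasal /ŋ/ → [ĩ]
After rule 1: oŋĩmõŋĩŋ
Rule 2: no segment meets the rule's conditions; no change.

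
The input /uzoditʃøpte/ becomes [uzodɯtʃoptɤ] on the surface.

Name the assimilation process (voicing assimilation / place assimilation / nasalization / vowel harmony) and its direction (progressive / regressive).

vowel harmony, progressive

/i/→[ɯ] /ø/→[o] /e/→[ɤ].
Vowels agree with the first vowel, so the harmony is progressive.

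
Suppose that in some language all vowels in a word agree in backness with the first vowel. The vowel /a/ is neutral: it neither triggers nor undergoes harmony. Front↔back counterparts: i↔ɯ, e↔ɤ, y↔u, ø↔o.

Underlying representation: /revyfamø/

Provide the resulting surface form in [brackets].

no segment meets the rule's conditions; no change.

[revyfamø]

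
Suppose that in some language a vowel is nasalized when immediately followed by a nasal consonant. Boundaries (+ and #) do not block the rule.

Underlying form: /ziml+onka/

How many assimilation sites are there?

/i/ before nasal /m/ → [ĩ]
/o/ before nasal /n/ → [õ]
2 segments change.

2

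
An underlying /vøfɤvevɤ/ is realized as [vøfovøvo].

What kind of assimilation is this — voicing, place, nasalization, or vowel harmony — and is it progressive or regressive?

/ɤ/→[o] /e/→[ø] /ɤ/→[o].
Vowels agree with the first vowel, so the harmony is progressive.

vowel harmony, progressive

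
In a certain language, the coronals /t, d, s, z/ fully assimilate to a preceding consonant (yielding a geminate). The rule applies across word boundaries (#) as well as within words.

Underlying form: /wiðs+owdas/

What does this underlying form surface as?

[wiðð+owwas]

/s/ after /ð/ → [ð] (total assimilation)
/d/ after /w/ → [w] (total assimilation)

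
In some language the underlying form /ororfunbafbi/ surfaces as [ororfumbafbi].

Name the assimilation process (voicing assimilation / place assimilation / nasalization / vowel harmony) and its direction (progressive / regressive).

place assimilation, regressive

/n/→[m].
Each target copies a feature from the following segment, so the direction is regressive.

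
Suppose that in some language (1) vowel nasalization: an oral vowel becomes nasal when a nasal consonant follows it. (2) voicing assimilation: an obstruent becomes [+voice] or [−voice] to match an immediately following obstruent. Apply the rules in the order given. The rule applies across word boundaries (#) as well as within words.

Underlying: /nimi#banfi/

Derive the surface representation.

[nĩmi#bãnfi]

Rule 1: /i/ before nasal /m/ → [ĩ]
Rule 1: /a/ before nasal /n/ → [ã]
After rule 1: nĩmi#bãnfi
Rule 2: no segment meets the rule's conditions; no change.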